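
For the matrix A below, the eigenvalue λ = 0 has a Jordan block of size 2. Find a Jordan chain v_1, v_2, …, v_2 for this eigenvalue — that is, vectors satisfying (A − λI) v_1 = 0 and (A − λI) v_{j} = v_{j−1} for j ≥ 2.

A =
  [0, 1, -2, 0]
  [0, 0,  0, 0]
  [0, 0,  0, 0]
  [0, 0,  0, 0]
A Jordan chain for λ = 0 of length 2:
v_1 = (1, 0, 0, 0)ᵀ
v_2 = (0, 1, 0, 0)ᵀ

Let N = A − (0)·I. We want v_2 with N^2 v_2 = 0 but N^1 v_2 ≠ 0; then v_{j-1} := N · v_j for j = 2, …, 2.

Pick v_2 = (0, 1, 0, 0)ᵀ.
Then v_1 = N · v_2 = (1, 0, 0, 0)ᵀ.

Sanity check: (A − (0)·I) v_1 = (0, 0, 0, 0)ᵀ = 0. ✓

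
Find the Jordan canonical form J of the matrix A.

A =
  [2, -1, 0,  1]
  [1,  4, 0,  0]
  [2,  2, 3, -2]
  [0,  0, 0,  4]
J_2(3) ⊕ J_1(3) ⊕ J_1(4)

The characteristic polynomial is
  det(x·I − A) = x^4 - 13*x^3 + 63*x^2 - 135*x + 108 = (x - 4)*(x - 3)^3

Eigenvalues and multiplicities (the geometric multiplicity of λ is n − rank(A − λI), which equals the number of Jordan blocks for λ):
  λ = 3: algebraic multiplicity = 3, geometric multiplicity = 2
  λ = 4: algebraic multiplicity = 1, geometric multiplicity = 1

Determining the block sizes for each eigenvalue:
  λ = 3: 2 blocks summing to 3 forces exactly one block of size 2 and the rest size 1 → block sizes [2, 1]
  λ = 4: one block (gm = 1), so the single block has size am = 1 → block sizes [1]

Assembling the blocks gives a Jordan form
J =
  [3, 1, 0, 0]
  [0, 3, 0, 0]
  [0, 0, 3, 0]
  [0, 0, 0, 4]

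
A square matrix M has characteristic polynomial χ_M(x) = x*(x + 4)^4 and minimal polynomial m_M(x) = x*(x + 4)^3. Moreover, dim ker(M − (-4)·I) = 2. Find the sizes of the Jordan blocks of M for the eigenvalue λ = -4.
Block sizes for λ = -4: [3, 1]

Step 1 — from the characteristic polynomial, algebraic multiplicity of λ = -4 is 4. From dim ker(M − (-4)·I) = 2, there are exactly 2 Jordan blocks for λ = -4.
Step 2 — from the minimal polynomial, the factor (x + 4)^3 tells us the largest block for λ = -4 has size 3.
Step 3 — with total size 4, 2 blocks, and largest block 3, the block sizes (in nonincreasing order) are [3, 1].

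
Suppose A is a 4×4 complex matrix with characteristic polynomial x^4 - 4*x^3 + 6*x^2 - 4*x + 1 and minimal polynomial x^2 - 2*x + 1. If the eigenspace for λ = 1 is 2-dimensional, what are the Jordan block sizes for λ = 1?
Block sizes for λ = 1: [2, 2]

Step 1 — from the characteristic polynomial, algebraic multiplicity of λ = 1 is 4. From dim ker(A − (1)·I) = 2, there are exactly 2 Jordan blocks for λ = 1.
Step 2 — from the minimal polynomial, the factor (x − 1)^2 tells us the largest block for λ = 1 has size 2.
Step 3 — with total size 4, 2 blocks, and largest block 2, the block sizes (in nonincreasing order) are [2, 2].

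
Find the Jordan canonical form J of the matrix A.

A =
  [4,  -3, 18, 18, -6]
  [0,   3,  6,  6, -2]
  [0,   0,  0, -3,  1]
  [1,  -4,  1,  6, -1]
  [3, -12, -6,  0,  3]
J_2(3) ⊕ J_2(3) ⊕ J_1(4)

The characteristic polynomial is
  det(x·I − A) = x^5 - 16*x^4 + 102*x^3 - 324*x^2 + 513*x - 324 = (x - 4)*(x - 3)^4

Eigenvalues and multiplicities (the geometric multiplicity of λ is n − rank(A − λI), which equals the number of Jordan blocks for λ):
  λ = 3: algebraic multiplicity = 4, geometric multiplicity = 2
  λ = 4: algebraic multiplicity = 1, geometric multiplicity = 1

Determining the block sizes for each eigenvalue:
  λ = 3: with am = 4 and gm = 2, the partition is not yet determined (e.g. several partitions of 4 into 2 parts exist). Let N = A − (3)·I. Computing rank(N^1) = 3, rank(N^2) = 1; the number of blocks of size ≥ j is rank(N^{j−1}) − rank(N^j), giving [2, 2]. So we have 2 block(s) of size 2 → block sizes [2, 2]
  λ = 4: one block (gm = 1), so the single block has size am = 1 → block sizes [1]

Assembling the blocks gives a Jordan form
J =
  [3, 1, 0, 0, 0]
  [0, 3, 0, 0, 0]
  [0, 0, 3, 1, 0]
  [0, 0, 0, 3, 0]
  [0, 0, 0, 0, 4]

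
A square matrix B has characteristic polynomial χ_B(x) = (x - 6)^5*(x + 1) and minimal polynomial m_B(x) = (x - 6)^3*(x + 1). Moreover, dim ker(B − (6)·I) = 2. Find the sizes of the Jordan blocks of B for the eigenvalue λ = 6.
Block sizes for λ = 6: [3, 2]

Step 1 — from the characteristic polynomial, algebraic multiplicity of λ = 6 is 5. From dim ker(B − (6)·I) = 2, there are exactly 2 Jordan blocks for λ = 6.
Step 2 — from the minimal polynomial, the factor (x − 6)^3 tells us the largest block for λ = 6 has size 3.
Step 3 — with total size 5, 2 blocks, and largest block 3, the block sizes (in nonincreasing order) are [3, 2].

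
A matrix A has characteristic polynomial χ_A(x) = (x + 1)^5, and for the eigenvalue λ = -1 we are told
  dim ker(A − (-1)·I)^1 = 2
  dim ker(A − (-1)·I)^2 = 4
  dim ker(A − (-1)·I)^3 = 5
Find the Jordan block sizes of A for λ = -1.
Block sizes for λ = -1: [3, 2]

From the dimensions of kernels of powers, the number of Jordan blocks of size at least j is d_j − d_{j−1} where d_j = dim ker(N^j) (with d_0 = 0). Computing the differences gives [2, 2, 1].
The number of blocks of size exactly k is (#blocks of size ≥ k) − (#blocks of size ≥ k + 1), so the partition is: 1 block(s) of size 2, 1 block(s) of size 3.
In nonincreasing order the block sizes are [3, 2].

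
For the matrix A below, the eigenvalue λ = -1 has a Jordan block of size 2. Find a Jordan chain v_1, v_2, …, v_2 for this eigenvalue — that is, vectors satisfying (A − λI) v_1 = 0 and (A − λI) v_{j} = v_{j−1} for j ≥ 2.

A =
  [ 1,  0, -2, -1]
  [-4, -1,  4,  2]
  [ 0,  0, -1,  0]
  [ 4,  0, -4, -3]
A Jordan chain for λ = -1 of length 2:
v_1 = (2, -4, 0, 4)ᵀ
v_2 = (1, 0, 0, 0)ᵀ

Let N = A − (-1)·I. We want v_2 with N^2 v_2 = 0 but N^1 v_2 ≠ 0; then v_{j-1} := N · v_j for j = 2, …, 2.

Pick v_2 = (1, 0, 0, 0)ᵀ.
Then v_1 = N · v_2 = (2, -4, 0, 4)ᵀ.

Sanity check: (A − (-1)·I) v_1 = (0, 0, 0, 0)ᵀ = 0. ✓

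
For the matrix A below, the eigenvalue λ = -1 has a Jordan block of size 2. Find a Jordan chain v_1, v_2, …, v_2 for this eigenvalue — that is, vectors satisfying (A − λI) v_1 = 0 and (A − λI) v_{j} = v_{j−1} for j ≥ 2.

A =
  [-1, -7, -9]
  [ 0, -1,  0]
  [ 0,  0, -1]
A Jordan chain for λ = -1 of length 2:
v_1 = (-7, 0, 0)ᵀ
v_2 = (0, 1, 0)ᵀ

Let N = A − (-1)·I. We want v_2 with N^2 v_2 = 0 but N^1 v_2 ≠ 0; then v_{j-1} := N · v_j for j = 2, …, 2.

Pick v_2 = (0, 1, 0)ᵀ.
Then v_1 = N · v_2 = (-7, 0, 0)ᵀ.

Sanity check: (A − (-1)·I) v_1 = (0, 0, 0)ᵀ = 0. ✓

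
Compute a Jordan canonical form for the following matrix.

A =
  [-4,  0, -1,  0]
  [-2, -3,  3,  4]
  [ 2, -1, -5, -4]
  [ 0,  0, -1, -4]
J_3(-4) ⊕ J_1(-4)

The characteristic polynomial is
  det(x·I − A) = x^4 + 16*x^3 + 96*x^2 + 256*x + 256 = (x + 4)^4

Eigenvalues and multiplicities (the geometric multiplicity of λ is n − rank(A − λI), which equals the number of Jordan blocks for λ):
  λ = -4: algebraic multiplicity = 4, geometric multiplicity = 2

Determining the block sizes for each eigenvalue:
  λ = -4: with am = 4 and gm = 2, the partition is not yet determined (e.g. several partitions of 4 into 2 parts exist). Let N = A − (-4)·I. Computing rank(N^1) = 2, rank(N^2) = 1, rank(N^3) = 0; the number of blocks of size ≥ j is rank(N^{j−1}) − rank(N^j), giving [2, 1, 1]. So we have 1 block(s) of size 3, 1 block(s) of size 1 → block sizes [3, 1]

Assembling the blocks gives a Jordan form
J =
  [-4,  1,  0,  0]
  [ 0, -4,  1,  0]
  [ 0,  0, -4,  0]
  [ 0,  0,  0, -4]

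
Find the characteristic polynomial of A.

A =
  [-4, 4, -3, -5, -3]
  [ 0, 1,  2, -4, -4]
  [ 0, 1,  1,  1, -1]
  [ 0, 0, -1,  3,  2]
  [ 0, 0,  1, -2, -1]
x^5 - 10*x^3 + 20*x^2 - 15*x + 4

Expanding det(x·I − A) (e.g. by cofactor expansion or by noting that A is similar to its Jordan form J, which has the same characteristic polynomial as A) gives
  χ_A(x) = x^5 - 10*x^3 + 20*x^2 - 15*x + 4
which factors as (x - 1)^4*(x + 4). The eigenvalues (with algebraic multiplicities) are λ = -4 with multiplicity 1, λ = 1 with multiplicity 4.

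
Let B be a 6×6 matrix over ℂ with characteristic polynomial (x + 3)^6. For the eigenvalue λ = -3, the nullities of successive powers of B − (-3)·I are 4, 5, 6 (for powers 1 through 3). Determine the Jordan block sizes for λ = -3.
Block sizes for λ = -3: [3, 1, 1, 1]

From the dimensions of kernels of powers, the number of Jordan blocks of size at least j is d_j − d_{j−1} where d_j = dim ker(N^j) (with d_0 = 0). Computing the differences gives [4, 1, 1].
The number of blocks of size exactly k is (#blocks of size ≥ k) − (#blocks of size ≥ k + 1), so the partition is: 3 block(s) of size 1, 1 block(s) of size 3.
In nonincreasing order the block sizes are [3, 1, 1, 1].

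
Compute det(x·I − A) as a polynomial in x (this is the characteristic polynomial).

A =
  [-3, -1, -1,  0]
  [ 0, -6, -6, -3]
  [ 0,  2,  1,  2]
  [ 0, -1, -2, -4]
x^4 + 12*x^3 + 54*x^2 + 108*x + 81

Expanding det(x·I − A) (e.g. by cofactor expansion or by noting that A is similar to its Jordan form J, which has the same characteristic polynomial as A) gives
  χ_A(x) = x^4 + 12*x^3 + 54*x^2 + 108*x + 81
which factors as (x + 3)^4. The eigenvalues (with algebraic multiplicities) are λ = -3 with multiplicity 4.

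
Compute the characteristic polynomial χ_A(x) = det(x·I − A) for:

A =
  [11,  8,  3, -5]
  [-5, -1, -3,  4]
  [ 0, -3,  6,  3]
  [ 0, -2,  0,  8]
x^4 - 24*x^3 + 216*x^2 - 864*x + 1296

Expanding det(x·I − A) (e.g. by cofactor expansion or by noting that A is similar to its Jordan form J, which has the same characteristic polynomial as A) gives
  χ_A(x) = x^4 - 24*x^3 + 216*x^2 - 864*x + 1296
which factors as (x - 6)^4. The eigenvalues (with algebraic multiplicities) are λ = 6 with multiplicity 4.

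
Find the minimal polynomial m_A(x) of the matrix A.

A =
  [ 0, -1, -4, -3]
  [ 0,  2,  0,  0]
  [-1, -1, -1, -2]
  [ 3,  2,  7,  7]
x^3 - 6*x^2 + 12*x - 8

The characteristic polynomial is χ_A(x) = (x - 2)^4, so the eigenvalues are known. The minimal polynomial is
  m_A(x) = Π_λ (x − λ)^{k_λ}
where k_λ is the size of the *largest* Jordan block for λ (equivalently, the smallest k with (A − λI)^k v = 0 for every generalised eigenvector v of λ).

  λ = 2: largest Jordan block has size 3, contributing (x − 2)^3

So m_A(x) = (x - 2)^3 = x^3 - 6*x^2 + 12*x - 8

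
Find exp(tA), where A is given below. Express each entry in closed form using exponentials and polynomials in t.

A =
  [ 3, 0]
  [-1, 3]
e^{tA} =
  [exp(3*t), 0]
  [-t*exp(3*t), exp(3*t)]

Strategy: write A = P · J · P⁻¹ where J is a Jordan canonical form, so e^{tA} = P · e^{tJ} · P⁻¹, and e^{tJ} can be computed block-by-block.

A has Jordan form
J =
  [3, 1]
  [0, 3]
(up to reordering of blocks).

Per-block formulas:
  For a 2×2 Jordan block J_2(3): exp(t · J_2(3)) = e^(3t)·(I + t·N), where N is the 2×2 nilpotent shift.

After assembling e^{tJ} and conjugating by P, we get:

e^{tA} =
  [exp(3*t), 0]
  [-t*exp(3*t), exp(3*t)]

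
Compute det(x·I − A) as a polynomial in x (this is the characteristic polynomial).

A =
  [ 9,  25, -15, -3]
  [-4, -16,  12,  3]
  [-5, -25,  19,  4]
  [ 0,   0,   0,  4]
x^4 - 16*x^3 + 96*x^2 - 256*x + 256

Expanding det(x·I − A) (e.g. by cofactor expansion or by noting that A is similar to its Jordan form J, which has the same characteristic polynomial as A) gives
  χ_A(x) = x^4 - 16*x^3 + 96*x^2 - 256*x + 256
which factors as (x - 4)^4. The eigenvalues (with algebraic multiplicities) are λ = 4 with multiplicity 4.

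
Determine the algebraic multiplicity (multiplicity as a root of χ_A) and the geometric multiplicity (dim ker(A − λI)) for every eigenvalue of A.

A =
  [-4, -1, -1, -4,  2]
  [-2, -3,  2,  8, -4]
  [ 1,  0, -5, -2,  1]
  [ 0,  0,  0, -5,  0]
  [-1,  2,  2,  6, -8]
λ = -5: alg = 5, geom = 3

Step 1 — factor the characteristic polynomial to read off the algebraic multiplicities:
  χ_A(x) = (x + 5)^5

Step 2 — compute geometric multiplicities via the rank-nullity identity g(λ) = n − rank(A − λI):
  rank(A − (-5)·I) = 2, so dim ker(A − (-5)·I) = n − 2 = 3

Summary:
  λ = -5: algebraic multiplicity = 5, geometric multiplicity = 3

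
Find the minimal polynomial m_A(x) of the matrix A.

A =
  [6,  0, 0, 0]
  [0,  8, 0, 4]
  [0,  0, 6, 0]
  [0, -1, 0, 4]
x^2 - 12*x + 36

The characteristic polynomial is χ_A(x) = (x - 6)^4, so the eigenvalues are known. The minimal polynomial is
  m_A(x) = Π_λ (x − λ)^{k_λ}
where k_λ is the size of the *largest* Jordan block for λ (equivalently, the smallest k with (A − λI)^k v = 0 for every generalised eigenvector v of λ).

  λ = 6: largest Jordan block has size 2, contributing (x − 6)^2

So m_A(x) = (x - 6)^2 = x^2 - 12*x + 36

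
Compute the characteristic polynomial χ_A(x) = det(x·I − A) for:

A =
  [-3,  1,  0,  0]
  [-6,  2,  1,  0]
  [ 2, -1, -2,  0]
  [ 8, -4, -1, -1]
x^4 + 4*x^3 + 6*x^2 + 4*x + 1

Expanding det(x·I − A) (e.g. by cofactor expansion or by noting that A is similar to its Jordan form J, which has the same characteristic polynomial as A) gives
  χ_A(x) = x^4 + 4*x^3 + 6*x^2 + 4*x + 1
which factors as (x + 1)^4. The eigenvalues (with algebraic multiplicities) are λ = -1 with multiplicity 4.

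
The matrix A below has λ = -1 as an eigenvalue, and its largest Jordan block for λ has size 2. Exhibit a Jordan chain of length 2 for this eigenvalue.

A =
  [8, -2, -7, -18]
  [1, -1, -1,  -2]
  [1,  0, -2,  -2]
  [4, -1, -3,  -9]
A Jordan chain for λ = -1 of length 2:
v_1 = (9, 1, 1, 4)ᵀ
v_2 = (1, 0, 0, 0)ᵀ

Let N = A − (-1)·I. We want v_2 with N^2 v_2 = 0 but N^1 v_2 ≠ 0; then v_{j-1} := N · v_j for j = 2, …, 2.

Pick v_2 = (1, 0, 0, 0)ᵀ.
Then v_1 = N · v_2 = (9, 1, 1, 4)ᵀ.

Sanity check: (A − (-1)·I) v_1 = (0, 0, 0, 0)ᵀ = 0. ✓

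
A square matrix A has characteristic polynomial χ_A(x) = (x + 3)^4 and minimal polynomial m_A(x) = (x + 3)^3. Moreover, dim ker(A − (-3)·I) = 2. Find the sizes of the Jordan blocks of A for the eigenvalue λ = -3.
Block sizes for λ = -3: [3, 1]

Step 1 — from the characteristic polynomial, algebraic multiplicity of λ = -3 is 4. From dim ker(A − (-3)·I) = 2, there are exactly 2 Jordan blocks for λ = -3.
Step 2 — from the minimal polynomial, the factor (x + 3)^3 tells us the largest block for λ = -3 has size 3.
Step 3 — with total size 4, 2 blocks, and largest block 3, the block sizes (in nonincreasing order) are [3, 1].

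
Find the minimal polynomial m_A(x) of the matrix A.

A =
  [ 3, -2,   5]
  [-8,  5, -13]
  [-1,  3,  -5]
x^3 - 3*x^2 + 3*x - 1

The characteristic polynomial is χ_A(x) = (x - 1)^3, so the eigenvalues are known. The minimal polynomial is
  m_A(x) = Π_λ (x − λ)^{k_λ}
where k_λ is the size of the *largest* Jordan block for λ (equivalently, the smallest k with (A − λI)^k v = 0 for every generalised eigenvector v of λ).

  λ = 1: largest Jordan block has size 3, contributing (x − 1)^3

So m_A(x) = (x - 1)^3 = x^3 - 3*x^2 + 3*x - 1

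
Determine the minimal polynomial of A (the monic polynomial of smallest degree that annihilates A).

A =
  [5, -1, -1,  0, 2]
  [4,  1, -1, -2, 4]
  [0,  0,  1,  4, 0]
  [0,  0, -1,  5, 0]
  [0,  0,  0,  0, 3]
x^3 - 9*x^2 + 27*x - 27

The characteristic polynomial is χ_A(x) = (x - 3)^5, so the eigenvalues are known. The minimal polynomial is
  m_A(x) = Π_λ (x − λ)^{k_λ}
where k_λ is the size of the *largest* Jordan block for λ (equivalently, the smallest k with (A − λI)^k v = 0 for every generalised eigenvector v of λ).

  λ = 3: largest Jordan block has size 3, contributing (x − 3)^3

So m_A(x) = (x - 3)^3 = x^3 - 9*x^2 + 27*x - 27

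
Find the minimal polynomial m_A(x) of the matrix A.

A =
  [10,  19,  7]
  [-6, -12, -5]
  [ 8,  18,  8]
x^3 - 6*x^2 + 12*x - 8

The characteristic polynomial is χ_A(x) = (x - 2)^3, so the eigenvalues are known. The minimal polynomial is
  m_A(x) = Π_λ (x − λ)^{k_λ}
where k_λ is the size of the *largest* Jordan block for λ (equivalently, the smallest k with (A − λI)^k v = 0 for every generalised eigenvector v of λ).

  λ = 2: largest Jordan block has size 3, contributing (x − 2)^3

So m_A(x) = (x - 2)^3 = x^3 - 6*x^2 + 12*x - 8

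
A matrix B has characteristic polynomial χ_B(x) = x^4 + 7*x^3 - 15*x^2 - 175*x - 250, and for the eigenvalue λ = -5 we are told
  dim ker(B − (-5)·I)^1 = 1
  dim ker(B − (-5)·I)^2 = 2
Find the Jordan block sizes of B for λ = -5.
Block sizes for λ = -5: [2]

From the dimensions of kernels of powers, the number of Jordan blocks of size at least j is d_j − d_{j−1} where d_j = dim ker(N^j) (with d_0 = 0). Computing the differences gives [1, 1].
The number of blocks of size exactly k is (#blocks of size ≥ k) − (#blocks of size ≥ k + 1), so the partition is: 1 block(s) of size 2.
In nonincreasing order the block sizes are [2].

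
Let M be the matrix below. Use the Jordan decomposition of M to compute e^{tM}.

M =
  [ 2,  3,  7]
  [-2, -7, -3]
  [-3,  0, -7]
e^{tM} =
  [9*t^2*exp(-4*t)/2 + 6*t*exp(-4*t) + exp(-4*t), 9*t^2*exp(-4*t)/2 + 3*t*exp(-4*t), 6*t^2*exp(-4*t) + 7*t*exp(-4*t)]
  [3*t^2*exp(-4*t)/2 - 2*t*exp(-4*t), 3*t^2*exp(-4*t)/2 - 3*t*exp(-4*t) + exp(-4*t), 2*t^2*exp(-4*t) - 3*t*exp(-4*t)]
  [-9*t^2*exp(-4*t)/2 - 3*t*exp(-4*t), -9*t^2*exp(-4*t)/2, -6*t^2*exp(-4*t) - 3*t*exp(-4*t) + exp(-4*t)]

Strategy: write M = P · J · P⁻¹ where J is a Jordan canonical form, so e^{tM} = P · e^{tJ} · P⁻¹, and e^{tJ} can be computed block-by-block.

M has Jordan form
J =
  [-4,  1,  0]
  [ 0, -4,  1]
  [ 0,  0, -4]
(up to reordering of blocks).

Per-block formulas:
  For a 3×3 Jordan block J_3(-4): exp(t · J_3(-4)) = e^(-4t)·(I + t·N + (t^2/2)·N^2), where N is the 3×3 nilpotent shift.

After assembling e^{tJ} and conjugating by P, we get:

e^{tM} =
  [9*t^2*exp(-4*t)/2 + 6*t*exp(-4*t) + exp(-4*t), 9*t^2*exp(-4*t)/2 + 3*t*exp(-4*t), 6*t^2*exp(-4*t) + 7*t*exp(-4*t)]
  [3*t^2*exp(-4*t)/2 - 2*t*exp(-4*t), 3*t^2*exp(-4*t)/2 - 3*t*exp(-4*t) + exp(-4*t), 2*t^2*exp(-4*t) - 3*t*exp(-4*t)]
  [-9*t^2*exp(-4*t)/2 - 3*t*exp(-4*t), -9*t^2*exp(-4*t)/2, -6*t^2*exp(-4*t) - 3*t*exp(-4*t) + exp(-4*t)]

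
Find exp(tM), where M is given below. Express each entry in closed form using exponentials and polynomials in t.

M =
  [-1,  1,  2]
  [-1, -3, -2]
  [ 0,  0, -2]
e^{tM} =
  [t*exp(-2*t) + exp(-2*t), t*exp(-2*t), 2*t*exp(-2*t)]
  [-t*exp(-2*t), -t*exp(-2*t) + exp(-2*t), -2*t*exp(-2*t)]
  [0, 0, exp(-2*t)]

Strategy: write M = P · J · P⁻¹ where J is a Jordan canonical form, so e^{tM} = P · e^{tJ} · P⁻¹, and e^{tJ} can be computed block-by-block.

M has Jordan form
J =
  [-2,  1,  0]
  [ 0, -2,  0]
  [ 0,  0, -2]
(up to reordering of blocks).

Per-block formulas:
  For a 2×2 Jordan block J_2(-2): exp(t · J_2(-2)) = e^(-2t)·(I + t·N), where N is the 2×2 nilpotent shift.
  For a 1×1 block at λ = -2: exp(t · [-2]) = [e^(-2t)].

After assembling e^{tJ} and conjugating by P, we get:

e^{tM} =
  [t*exp(-2*t) + exp(-2*t), t*exp(-2*t), 2*t*exp(-2*t)]
  [-t*exp(-2*t), -t*exp(-2*t) + exp(-2*t), -2*t*exp(-2*t)]
  [0, 0, exp(-2*t)]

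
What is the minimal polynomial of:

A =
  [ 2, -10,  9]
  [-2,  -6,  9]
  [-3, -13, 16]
x^3 - 12*x^2 + 48*x - 64

The characteristic polynomial is χ_A(x) = (x - 4)^3, so the eigenvalues are known. The minimal polynomial is
  m_A(x) = Π_λ (x − λ)^{k_λ}
where k_λ is the size of the *largest* Jordan block for λ (equivalently, the smallest k with (A − λI)^k v = 0 for every generalised eigenvector v of λ).

  λ = 4: largest Jordan block has size 3, contributing (x − 4)^3

So m_A(x) = (x - 4)^3 = x^3 - 12*x^2 + 48*x - 64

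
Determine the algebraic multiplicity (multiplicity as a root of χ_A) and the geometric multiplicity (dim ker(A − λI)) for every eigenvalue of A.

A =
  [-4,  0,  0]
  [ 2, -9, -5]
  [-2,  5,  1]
λ = -4: alg = 3, geom = 2

Step 1 — factor the characteristic polynomial to read off the algebraic multiplicities:
  χ_A(x) = (x + 4)^3

Step 2 — compute geometric multiplicities via the rank-nullity identity g(λ) = n − rank(A − λI):
  rank(A − (-4)·I) = 1, so dim ker(A − (-4)·I) = n − 1 = 2

Summary:
  λ = -4: algebraic multiplicity = 3, geometric multiplicity = 2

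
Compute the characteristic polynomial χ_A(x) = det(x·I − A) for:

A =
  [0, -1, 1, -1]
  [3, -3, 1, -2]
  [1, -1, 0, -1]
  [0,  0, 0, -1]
x^4 + 4*x^3 + 6*x^2 + 4*x + 1

Expanding det(x·I − A) (e.g. by cofactor expansion or by noting that A is similar to its Jordan form J, which has the same characteristic polynomial as A) gives
  χ_A(x) = x^4 + 4*x^3 + 6*x^2 + 4*x + 1
which factors as (x + 1)^4. The eigenvalues (with algebraic multiplicities) are λ = -1 with multiplicity 4.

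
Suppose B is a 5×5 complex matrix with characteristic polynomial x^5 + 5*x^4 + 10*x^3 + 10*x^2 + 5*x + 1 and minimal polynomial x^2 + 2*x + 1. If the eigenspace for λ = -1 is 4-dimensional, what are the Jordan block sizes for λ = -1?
Block sizes for λ = -1: [2, 1, 1, 1]

Step 1 — from the characteristic polynomial, algebraic multiplicity of λ = -1 is 5. From dim ker(B − (-1)·I) = 4, there are exactly 4 Jordan blocks for λ = -1.
Step 2 — from the minimal polynomial, the factor (x + 1)^2 tells us the largest block for λ = -1 has size 2.
Step 3 — with total size 5, 4 blocks, and largest block 2, the block sizes (in nonincreasing order) are [2, 1, 1, 1].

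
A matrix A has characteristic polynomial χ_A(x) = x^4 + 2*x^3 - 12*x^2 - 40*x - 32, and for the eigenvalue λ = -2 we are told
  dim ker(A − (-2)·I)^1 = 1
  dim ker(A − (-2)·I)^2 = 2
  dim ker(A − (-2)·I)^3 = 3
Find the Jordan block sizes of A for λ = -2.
Block sizes for λ = -2: [3]

From the dimensions of kernels of powers, the number of Jordan blocks of size at least j is d_j − d_{j−1} where d_j = dim ker(N^j) (with d_0 = 0). Computing the differences gives [1, 1, 1].
The number of blocks of size exactly k is (#blocks of size ≥ k) − (#blocks of size ≥ k + 1), so the partition is: 1 block(s) of size 3.
In nonincreasing order the block sizes are [3].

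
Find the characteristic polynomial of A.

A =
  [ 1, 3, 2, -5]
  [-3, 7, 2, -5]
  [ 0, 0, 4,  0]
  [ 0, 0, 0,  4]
x^4 - 16*x^3 + 96*x^2 - 256*x + 256

Expanding det(x·I − A) (e.g. by cofactor expansion or by noting that A is similar to its Jordan form J, which has the same characteristic polynomial as A) gives
  χ_A(x) = x^4 - 16*x^3 + 96*x^2 - 256*x + 256
which factors as (x - 4)^4. The eigenvalues (with algebraic multiplicities) are λ = 4 with multiplicity 4.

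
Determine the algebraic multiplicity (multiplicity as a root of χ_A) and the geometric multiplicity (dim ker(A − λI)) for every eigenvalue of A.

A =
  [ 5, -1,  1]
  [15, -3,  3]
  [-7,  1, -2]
λ = 0: alg = 3, geom = 1

Step 1 — factor the characteristic polynomial to read off the algebraic multiplicities:
  χ_A(x) = x^3

Step 2 — compute geometric multiplicities via the rank-nullity identity g(λ) = n − rank(A − λI):
  rank(A − (0)·I) = 2, so dim ker(A − (0)·I) = n − 2 = 1

Summary:
  λ = 0: algebraic multiplicity = 3, geometric multiplicity = 1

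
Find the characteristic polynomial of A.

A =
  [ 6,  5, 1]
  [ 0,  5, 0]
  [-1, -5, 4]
x^3 - 15*x^2 + 75*x - 125

Expanding det(x·I − A) (e.g. by cofactor expansion or by noting that A is similar to its Jordan form J, which has the same characteristic polynomial as A) gives
  χ_A(x) = x^3 - 15*x^2 + 75*x - 125
which factors as (x - 5)^3. The eigenvalues (with algebraic multiplicities) are λ = 5 with multiplicity 3.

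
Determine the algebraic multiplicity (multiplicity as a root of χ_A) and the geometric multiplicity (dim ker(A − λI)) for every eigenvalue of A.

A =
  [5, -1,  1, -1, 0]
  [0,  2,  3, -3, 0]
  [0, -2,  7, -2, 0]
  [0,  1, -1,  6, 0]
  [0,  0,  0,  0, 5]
λ = 5: alg = 5, geom = 4

Step 1 — factor the characteristic polynomial to read off the algebraic multiplicities:
  χ_A(x) = (x - 5)^5

Step 2 — compute geometric multiplicities via the rank-nullity identity g(λ) = n − rank(A − λI):
  rank(A − (5)·I) = 1, so dim ker(A − (5)·I) = n − 1 = 4

Summary:
  λ = 5: algebraic multiplicity = 5, geometric multiplicity = 4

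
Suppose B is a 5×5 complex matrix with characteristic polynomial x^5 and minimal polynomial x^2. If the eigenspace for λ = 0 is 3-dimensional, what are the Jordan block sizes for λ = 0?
Block sizes for λ = 0: [2, 2, 1]

Step 1 — from the characteristic polynomial, algebraic multiplicity of λ = 0 is 5. From dim ker(B − (0)·I) = 3, there are exactly 3 Jordan blocks for λ = 0.
Step 2 — from the minimal polynomial, the factor (x − 0)^2 tells us the largest block for λ = 0 has size 2.
Step 3 — with total size 5, 3 blocks, and largest block 2, the block sizes (in nonincreasing order) are [2, 2, 1].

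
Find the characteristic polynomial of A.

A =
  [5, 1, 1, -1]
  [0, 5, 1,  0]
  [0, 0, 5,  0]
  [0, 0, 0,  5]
x^4 - 20*x^3 + 150*x^2 - 500*x + 625

Expanding det(x·I − A) (e.g. by cofactor expansion or by noting that A is similar to its Jordan form J, which has the same characteristic polynomial as A) gives
  χ_A(x) = x^4 - 20*x^3 + 150*x^2 - 500*x + 625
which factors as (x - 5)^4. The eigenvalues (with algebraic multiplicities) are λ = 5 with multiplicity 4.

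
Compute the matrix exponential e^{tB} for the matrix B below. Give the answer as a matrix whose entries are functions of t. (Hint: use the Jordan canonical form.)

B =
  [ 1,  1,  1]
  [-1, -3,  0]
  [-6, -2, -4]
e^{tB} =
  [t^2*exp(-2*t) + 3*t*exp(-2*t) + exp(-2*t), t*exp(-2*t), t^2*exp(-2*t)/2 + t*exp(-2*t)]
  [-t^2*exp(-2*t) - t*exp(-2*t), -t*exp(-2*t) + exp(-2*t), -t^2*exp(-2*t)/2]
  [-2*t^2*exp(-2*t) - 6*t*exp(-2*t), -2*t*exp(-2*t), -t^2*exp(-2*t) - 2*t*exp(-2*t) + exp(-2*t)]

Strategy: write B = P · J · P⁻¹ where J is a Jordan canonical form, so e^{tB} = P · e^{tJ} · P⁻¹, and e^{tJ} can be computed block-by-block.

B has Jordan form
J =
  [-2,  1,  0]
  [ 0, -2,  1]
  [ 0,  0, -2]
(up to reordering of blocks).

Per-block formulas:
  For a 3×3 Jordan block J_3(-2): exp(t · J_3(-2)) = e^(-2t)·(I + t·N + (t^2/2)·N^2), where N is the 3×3 nilpotent shift.

After assembling e^{tJ} and conjugating by P, we get:

e^{tB} =
  [t^2*exp(-2*t) + 3*t*exp(-2*t) + exp(-2*t), t*exp(-2*t), t^2*exp(-2*t)/2 + t*exp(-2*t)]
  [-t^2*exp(-2*t) - t*exp(-2*t), -t*exp(-2*t) + exp(-2*t), -t^2*exp(-2*t)/2]
  [-2*t^2*exp(-2*t) - 6*t*exp(-2*t), -2*t*exp(-2*t), -t^2*exp(-2*t) - 2*t*exp(-2*t) + exp(-2*t)]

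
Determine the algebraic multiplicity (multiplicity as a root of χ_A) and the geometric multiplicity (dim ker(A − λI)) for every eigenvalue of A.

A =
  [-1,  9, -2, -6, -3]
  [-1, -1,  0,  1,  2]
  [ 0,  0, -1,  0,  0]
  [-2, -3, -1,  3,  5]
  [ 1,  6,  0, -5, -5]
λ = -1: alg = 5, geom = 2

Step 1 — factor the characteristic polynomial to read off the algebraic multiplicities:
  χ_A(x) = (x + 1)^5

Step 2 — compute geometric multiplicities via the rank-nullity identity g(λ) = n − rank(A − λI):
  rank(A − (-1)·I) = 3, so dim ker(A − (-1)·I) = n − 3 = 2

Summary:
  λ = -1: algebraic multiplicity = 5, geometric multiplicity = 2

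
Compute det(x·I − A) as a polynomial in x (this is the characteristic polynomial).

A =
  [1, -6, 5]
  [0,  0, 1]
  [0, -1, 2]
x^3 - 3*x^2 + 3*x - 1

Expanding det(x·I − A) (e.g. by cofactor expansion or by noting that A is similar to its Jordan form J, which has the same characteristic polynomial as A) gives
  χ_A(x) = x^3 - 3*x^2 + 3*x - 1
which factors as (x - 1)^3. The eigenvalues (with algebraic multiplicities) are λ = 1 with multiplicity 3.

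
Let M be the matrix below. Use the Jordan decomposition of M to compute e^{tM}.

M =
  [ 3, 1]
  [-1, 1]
e^{tM} =
  [t*exp(2*t) + exp(2*t), t*exp(2*t)]
  [-t*exp(2*t), -t*exp(2*t) + exp(2*t)]

Strategy: write M = P · J · P⁻¹ where J is a Jordan canonical form, so e^{tM} = P · e^{tJ} · P⁻¹, and e^{tJ} can be computed block-by-block.

M has Jordan form
J =
  [2, 1]
  [0, 2]
(up to reordering of blocks).

Per-block formulas:
  For a 2×2 Jordan block J_2(2): exp(t · J_2(2)) = e^(2t)·(I + t·N), where N is the 2×2 nilpotent shift.

After assembling e^{tJ} and conjugating by P, we get:

e^{tM} =
  [t*exp(2*t) + exp(2*t), t*exp(2*t)]
  [-t*exp(2*t), -t*exp(2*t) + exp(2*t)]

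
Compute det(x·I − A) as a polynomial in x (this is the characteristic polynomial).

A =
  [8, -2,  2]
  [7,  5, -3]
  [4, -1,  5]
x^3 - 18*x^2 + 108*x - 216

Expanding det(x·I − A) (e.g. by cofactor expansion or by noting that A is similar to its Jordan form J, which has the same characteristic polynomial as A) gives
  χ_A(x) = x^3 - 18*x^2 + 108*x - 216
which factors as (x - 6)^3. The eigenvalues (with algebraic multiplicities) are λ = 6 with multiplicity 3.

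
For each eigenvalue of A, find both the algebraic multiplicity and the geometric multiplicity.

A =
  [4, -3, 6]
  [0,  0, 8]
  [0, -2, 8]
λ = 4: alg = 3, geom = 2

Step 1 — factor the characteristic polynomial to read off the algebraic multiplicities:
  χ_A(x) = (x - 4)^3

Step 2 — compute geometric multiplicities via the rank-nullity identity g(λ) = n − rank(A − λI):
  rank(A − (4)·I) = 1, so dim ker(A − (4)·I) = n − 1 = 2

Summary:
  λ = 4: algebraic multiplicity = 3, geometric multiplicity = 2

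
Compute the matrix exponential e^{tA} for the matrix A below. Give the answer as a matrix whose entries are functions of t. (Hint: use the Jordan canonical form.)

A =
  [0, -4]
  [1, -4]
e^{tA} =
  [2*t*exp(-2*t) + exp(-2*t), -4*t*exp(-2*t)]
  [t*exp(-2*t), -2*t*exp(-2*t) + exp(-2*t)]

Strategy: write A = P · J · P⁻¹ where J is a Jordan canonical form, so e^{tA} = P · e^{tJ} · P⁻¹, and e^{tJ} can be computed block-by-block.

A has Jordan form
J =
  [-2,  1]
  [ 0, -2]
(up to reordering of blocks).

Per-block formulas:
  For a 2×2 Jordan block J_2(-2): exp(t · J_2(-2)) = e^(-2t)·(I + t·N), where N is the 2×2 nilpotent shift.

After assembling e^{tJ} and conjugating by P, we get:

e^{tA} =
  [2*t*exp(-2*t) + exp(-2*t), -4*t*exp(-2*t)]
  [t*exp(-2*t), -2*t*exp(-2*t) + exp(-2*t)]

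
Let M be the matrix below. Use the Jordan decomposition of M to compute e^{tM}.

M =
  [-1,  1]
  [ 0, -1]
e^{tM} =
  [exp(-t), t*exp(-t)]
  [0, exp(-t)]

Strategy: write M = P · J · P⁻¹ where J is a Jordan canonical form, so e^{tM} = P · e^{tJ} · P⁻¹, and e^{tJ} can be computed block-by-block.

M has Jordan form
J =
  [-1,  1]
  [ 0, -1]
(up to reordering of blocks).

Per-block formulas:
  For a 2×2 Jordan block J_2(-1): exp(t · J_2(-1)) = e^(-1t)·(I + t·N), where N is the 2×2 nilpotent shift.

After assembling e^{tJ} and conjugating by P, we get:

e^{tM} =
  [exp(-t), t*exp(-t)]
  [0, exp(-t)]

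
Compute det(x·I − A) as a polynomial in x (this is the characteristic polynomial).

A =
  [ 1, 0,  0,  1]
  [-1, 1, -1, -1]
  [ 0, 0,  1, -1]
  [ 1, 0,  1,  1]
x^4 - 4*x^3 + 6*x^2 - 4*x + 1

Expanding det(x·I − A) (e.g. by cofactor expansion or by noting that A is similar to its Jordan form J, which has the same characteristic polynomial as A) gives
  χ_A(x) = x^4 - 4*x^3 + 6*x^2 - 4*x + 1
which factors as (x - 1)^4. The eigenvalues (with algebraic multiplicities) are λ = 1 with multiplicity 4.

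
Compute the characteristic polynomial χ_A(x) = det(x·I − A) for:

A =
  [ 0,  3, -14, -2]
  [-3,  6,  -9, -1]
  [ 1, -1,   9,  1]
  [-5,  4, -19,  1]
x^4 - 16*x^3 + 96*x^2 - 256*x + 256

Expanding det(x·I − A) (e.g. by cofactor expansion or by noting that A is similar to its Jordan form J, which has the same characteristic polynomial as A) gives
  χ_A(x) = x^4 - 16*x^3 + 96*x^2 - 256*x + 256
which factors as (x - 4)^4. The eigenvalues (with algebraic multiplicities) are λ = 4 with multiplicity 4.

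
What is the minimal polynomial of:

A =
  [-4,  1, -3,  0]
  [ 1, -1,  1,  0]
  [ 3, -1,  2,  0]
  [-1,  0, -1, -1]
x^3 + 3*x^2 + 3*x + 1

The characteristic polynomial is χ_A(x) = (x + 1)^4, so the eigenvalues are known. The minimal polynomial is
  m_A(x) = Π_λ (x − λ)^{k_λ}
where k_λ is the size of the *largest* Jordan block for λ (equivalently, the smallest k with (A − λI)^k v = 0 for every generalised eigenvector v of λ).

  λ = -1: largest Jordan block has size 3, contributing (x + 1)^3

So m_A(x) = (x + 1)^3 = x^3 + 3*x^2 + 3*x + 1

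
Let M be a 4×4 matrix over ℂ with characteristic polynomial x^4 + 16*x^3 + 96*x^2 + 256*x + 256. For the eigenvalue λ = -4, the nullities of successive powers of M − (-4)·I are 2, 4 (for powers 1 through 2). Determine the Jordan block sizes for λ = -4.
Block sizes for λ = -4: [2, 2]

From the dimensions of kernels of powers, the number of Jordan blocks of size at least j is d_j − d_{j−1} where d_j = dim ker(N^j) (with d_0 = 0). Computing the differences gives [2, 2].
The number of blocks of size exactly k is (#blocks of size ≥ k) − (#blocks of size ≥ k + 1), so the partition is: 2 block(s) of size 2.
In nonincreasing order the block sizes are [2, 2].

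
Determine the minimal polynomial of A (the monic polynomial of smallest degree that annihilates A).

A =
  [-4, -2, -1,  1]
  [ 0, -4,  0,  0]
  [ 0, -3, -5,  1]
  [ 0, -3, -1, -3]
x^2 + 8*x + 16

The characteristic polynomial is χ_A(x) = (x + 4)^4, so the eigenvalues are known. The minimal polynomial is
  m_A(x) = Π_λ (x − λ)^{k_λ}
where k_λ is the size of the *largest* Jordan block for λ (equivalently, the smallest k with (A − λI)^k v = 0 for every generalised eigenvector v of λ).

  λ = -4: largest Jordan block has size 2, contributing (x + 4)^2

So m_A(x) = (x + 4)^2 = x^2 + 8*x + 16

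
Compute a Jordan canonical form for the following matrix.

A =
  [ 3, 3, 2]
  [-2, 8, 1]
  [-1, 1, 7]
J_3(6)

The characteristic polynomial is
  det(x·I − A) = x^3 - 18*x^2 + 108*x - 216 = (x - 6)^3

Eigenvalues and multiplicities (the geometric multiplicity of λ is n − rank(A − λI), which equals the number of Jordan blocks for λ):
  λ = 6: algebraic multiplicity = 3, geometric multiplicity = 1

Determining the block sizes for each eigenvalue:
  λ = 6: one block (gm = 1), so the single block has size am = 3 → block sizes [3]

Assembling the blocks gives a Jordan form
J =
  [6, 1, 0]
  [0, 6, 1]
  [0, 0, 6]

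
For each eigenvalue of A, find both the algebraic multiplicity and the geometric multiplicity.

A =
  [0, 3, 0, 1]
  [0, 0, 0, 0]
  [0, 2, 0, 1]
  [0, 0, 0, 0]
λ = 0: alg = 4, geom = 2

Step 1 — factor the characteristic polynomial to read off the algebraic multiplicities:
  χ_A(x) = x^4

Step 2 — compute geometric multiplicities via the rank-nullity identity g(λ) = n − rank(A − λI):
  rank(A − (0)·I) = 2, so dim ker(A − (0)·I) = n − 2 = 2

Summary:
  λ = 0: algebraic multiplicity = 4, geometric multiplicity = 2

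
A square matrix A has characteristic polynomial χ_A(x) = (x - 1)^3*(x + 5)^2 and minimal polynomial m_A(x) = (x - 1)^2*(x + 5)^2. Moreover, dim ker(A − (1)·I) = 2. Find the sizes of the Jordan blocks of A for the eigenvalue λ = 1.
Block sizes for λ = 1: [2, 1]

Step 1 — from the characteristic polynomial, algebraic multiplicity of λ = 1 is 3. From dim ker(A − (1)·I) = 2, there are exactly 2 Jordan blocks for λ = 1.
Step 2 — from the minimal polynomial, the factor (x − 1)^2 tells us the largest block for λ = 1 has size 2.
Step 3 — with total size 3, 2 blocks, and largest block 2, the block sizes (in nonincreasing order) are [2, 1].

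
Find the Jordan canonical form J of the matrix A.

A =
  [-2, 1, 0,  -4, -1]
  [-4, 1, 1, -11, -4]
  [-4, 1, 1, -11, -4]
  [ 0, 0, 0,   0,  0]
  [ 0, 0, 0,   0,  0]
J_3(0) ⊕ J_1(0) ⊕ J_1(0)

The characteristic polynomial is
  det(x·I − A) = x^5

Eigenvalues and multiplicities (the geometric multiplicity of λ is n − rank(A − λI), which equals the number of Jordan blocks for λ):
  λ = 0: algebraic multiplicity = 5, geometric multiplicity = 3

Determining the block sizes for each eigenvalue:
  λ = 0: with am = 5 and gm = 3, the partition is not yet determined (e.g. several partitions of 5 into 3 parts exist). Let N = A − (0)·I. Computing rank(N^1) = 2, rank(N^2) = 1, rank(N^3) = 0; the number of blocks of size ≥ j is rank(N^{j−1}) − rank(N^j), giving [3, 1, 1]. So we have 1 block(s) of size 3, 2 block(s) of size 1 → block sizes [3, 1, 1]

Assembling the blocks gives a Jordan form
J =
  [0, 1, 0, 0, 0]
  [0, 0, 1, 0, 0]
  [0, 0, 0, 0, 0]
  [0, 0, 0, 0, 0]
  [0, 0, 0, 0, 0]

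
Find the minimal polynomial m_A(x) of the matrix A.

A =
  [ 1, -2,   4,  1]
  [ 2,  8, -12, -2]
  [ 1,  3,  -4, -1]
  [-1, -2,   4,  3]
x^2 - 4*x + 4

The characteristic polynomial is χ_A(x) = (x - 2)^4, so the eigenvalues are known. The minimal polynomial is
  m_A(x) = Π_λ (x − λ)^{k_λ}
where k_λ is the size of the *largest* Jordan block for λ (equivalently, the smallest k with (A − λI)^k v = 0 for every generalised eigenvector v of λ).

  λ = 2: largest Jordan block has size 2, contributing (x − 2)^2

So m_A(x) = (x - 2)^2 = x^2 - 4*x + 4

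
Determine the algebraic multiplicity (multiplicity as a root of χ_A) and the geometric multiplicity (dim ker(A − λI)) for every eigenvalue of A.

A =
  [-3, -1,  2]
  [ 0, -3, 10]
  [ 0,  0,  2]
λ = -3: alg = 2, geom = 1; λ = 2: alg = 1, geom = 1

Step 1 — factor the characteristic polynomial to read off the algebraic multiplicities:
  χ_A(x) = (x - 2)*(x + 3)^2

Step 2 — compute geometric multiplicities via the rank-nullity identity g(λ) = n − rank(A − λI):
  rank(A − (-3)·I) = 2, so dim ker(A − (-3)·I) = n − 2 = 1
  rank(A − (2)·I) = 2, so dim ker(A − (2)·I) = n − 2 = 1

Summary:
  λ = -3: algebraic multiplicity = 2, geometric multiplicity = 1
  λ = 2: algebraic multiplicity = 1, geometric multiplicity = 1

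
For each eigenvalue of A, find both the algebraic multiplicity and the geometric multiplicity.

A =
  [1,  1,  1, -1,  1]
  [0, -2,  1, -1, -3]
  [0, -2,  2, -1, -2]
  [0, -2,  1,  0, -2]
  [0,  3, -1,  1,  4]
λ = 1: alg = 5, geom = 3

Step 1 — factor the characteristic polynomial to read off the algebraic multiplicities:
  χ_A(x) = (x - 1)^5

Step 2 — compute geometric multiplicities via the rank-nullity identity g(λ) = n − rank(A − λI):
  rank(A − (1)·I) = 2, so dim ker(A − (1)·I) = n − 2 = 3

Summary:
  λ = 1: algebraic multiplicity = 5, geometric multiplicity = 3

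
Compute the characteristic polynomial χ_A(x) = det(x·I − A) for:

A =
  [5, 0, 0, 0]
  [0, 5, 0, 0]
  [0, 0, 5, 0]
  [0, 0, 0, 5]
x^4 - 20*x^3 + 150*x^2 - 500*x + 625

Expanding det(x·I − A) (e.g. by cofactor expansion or by noting that A is similar to its Jordan form J, which has the same characteristic polynomial as A) gives
  χ_A(x) = x^4 - 20*x^3 + 150*x^2 - 500*x + 625
which factors as (x - 5)^4. The eigenvalues (with algebraic multiplicities) are λ = 5 with multiplicity 4.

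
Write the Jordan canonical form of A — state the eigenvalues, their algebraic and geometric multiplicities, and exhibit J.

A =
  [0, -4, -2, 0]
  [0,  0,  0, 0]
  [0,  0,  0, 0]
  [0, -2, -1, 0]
J_2(0) ⊕ J_1(0) ⊕ J_1(0)

The characteristic polynomial is
  det(x·I − A) = x^4

Eigenvalues and multiplicities (the geometric multiplicity of λ is n − rank(A − λI), which equals the number of Jordan blocks for λ):
  λ = 0: algebraic multiplicity = 4, geometric multiplicity = 3

Determining the block sizes for each eigenvalue:
  λ = 0: 3 blocks summing to 4 forces exactly one block of size 2 and the rest size 1 → block sizes [2, 1, 1]

Assembling the blocks gives a Jordan form
J =
  [0, 1, 0, 0]
  [0, 0, 0, 0]
  [0, 0, 0, 0]
  [0, 0, 0, 0]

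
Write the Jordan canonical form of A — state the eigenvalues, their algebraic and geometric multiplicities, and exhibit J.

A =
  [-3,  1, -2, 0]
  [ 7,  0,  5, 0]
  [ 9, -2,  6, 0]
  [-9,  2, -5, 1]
J_3(1) ⊕ J_1(1)

The characteristic polynomial is
  det(x·I − A) = x^4 - 4*x^3 + 6*x^2 - 4*x + 1 = (x - 1)^4

Eigenvalues and multiplicities (the geometric multiplicity of λ is n − rank(A − λI), which equals the number of Jordan blocks for λ):
  λ = 1: algebraic multiplicity = 4, geometric multiplicity = 2

Determining the block sizes for each eigenvalue:
  λ = 1: with am = 4 and gm = 2, the partition is not yet determined (e.g. several partitions of 4 into 2 parts exist). Let N = A − (1)·I. Computing rank(N^1) = 2, rank(N^2) = 1, rank(N^3) = 0; the number of blocks of size ≥ j is rank(N^{j−1}) − rank(N^j), giving [2, 1, 1]. So we have 1 block(s) of size 3, 1 block(s) of size 1 → block sizes [3, 1]

Assembling the blocks gives a Jordan form
J =
  [1, 1, 0, 0]
  [0, 1, 1, 0]
  [0, 0, 1, 0]
  [0, 0, 0, 1]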